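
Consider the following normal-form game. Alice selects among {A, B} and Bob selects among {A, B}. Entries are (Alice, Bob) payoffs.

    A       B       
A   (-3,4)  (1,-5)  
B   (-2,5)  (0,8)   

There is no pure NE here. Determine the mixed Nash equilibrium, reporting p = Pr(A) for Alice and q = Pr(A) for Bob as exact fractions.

p = 1/4, q = 1/2

Each player's mixing probability is pinned down by making the *other* player indifferent.
Bob indifferent between A and B: p·4 + (1−p)·5 = p·(-5) + (1−p)·8 ⟹ 5 + (-1)p = 8 + (-13)p ⟹ p = 1/4.
Alice indifferent between A and B: q·(-3) + (1−q)·1 = q·(-2) + (1−q)·0 ⟹ 1 + (-4)q = 0 + (-2)q ⟹ q = 1/2.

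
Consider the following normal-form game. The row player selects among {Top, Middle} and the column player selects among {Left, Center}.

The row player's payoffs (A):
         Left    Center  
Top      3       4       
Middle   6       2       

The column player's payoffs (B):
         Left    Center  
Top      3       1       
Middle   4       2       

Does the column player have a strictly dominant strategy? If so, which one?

Check whether one of the column player's strategies beats all alternatives regardless of what the opponent does.
Left strictly dominates: vs Top: 3 > 1; vs Middle: 4 > 2.

Left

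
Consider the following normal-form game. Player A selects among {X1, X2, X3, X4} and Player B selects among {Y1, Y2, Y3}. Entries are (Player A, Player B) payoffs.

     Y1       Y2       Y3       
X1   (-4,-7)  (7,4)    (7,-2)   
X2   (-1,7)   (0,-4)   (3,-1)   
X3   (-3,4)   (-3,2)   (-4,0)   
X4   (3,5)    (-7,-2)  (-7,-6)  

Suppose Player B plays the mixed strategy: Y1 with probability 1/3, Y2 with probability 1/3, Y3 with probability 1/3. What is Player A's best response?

X1

Player A's best reply maximizes expected payoff against the mix.
X1: (1/3)·(-4) + (1/3)·7 + (1/3)·7 = 10/3
X2: (1/3)·(-1) + (1/3)·0 + (1/3)·3 = 2/3
X3: (1/3)·(-3) + (1/3)·(-3) + (1/3)·(-4) = -10/3
X4: (1/3)·3 + (1/3)·(-7) + (1/3)·(-7) = -11/3
Highest expected payoff is 10/3, from X1.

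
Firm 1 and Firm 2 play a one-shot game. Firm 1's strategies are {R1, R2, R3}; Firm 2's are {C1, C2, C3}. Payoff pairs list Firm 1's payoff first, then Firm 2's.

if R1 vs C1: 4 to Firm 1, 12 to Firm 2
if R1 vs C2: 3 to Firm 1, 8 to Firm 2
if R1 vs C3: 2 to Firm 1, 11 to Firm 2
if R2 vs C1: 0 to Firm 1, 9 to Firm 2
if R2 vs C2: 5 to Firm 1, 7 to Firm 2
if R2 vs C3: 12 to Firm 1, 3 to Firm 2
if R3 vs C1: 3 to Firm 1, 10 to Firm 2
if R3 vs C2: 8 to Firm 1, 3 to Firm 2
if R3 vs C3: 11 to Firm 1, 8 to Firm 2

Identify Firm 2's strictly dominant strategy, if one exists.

C1

Check whether one of Firm 2's strategies beats all alternatives regardless of what the opponent does.
C1 strictly dominates: vs R1: 12 > each of {8, 11}; vs R2: 9 > each of {7, 3}; vs R3: 10 > each of {3, 8}.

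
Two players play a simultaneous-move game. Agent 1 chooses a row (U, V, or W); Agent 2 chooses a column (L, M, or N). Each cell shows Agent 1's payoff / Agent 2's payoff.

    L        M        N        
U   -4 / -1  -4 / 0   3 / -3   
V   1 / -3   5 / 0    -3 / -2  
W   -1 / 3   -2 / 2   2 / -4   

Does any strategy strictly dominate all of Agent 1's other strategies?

Check whether one of Agent 1's strategies beats all alternatives regardless of what the opponent does.
U is not dominant: against L, V gives 1 > -4.
V is not dominant: against N, U gives 3 > -3.
W is not dominant: against L, V gives 1 > -1.
No single strategy is best against every opponent action.

None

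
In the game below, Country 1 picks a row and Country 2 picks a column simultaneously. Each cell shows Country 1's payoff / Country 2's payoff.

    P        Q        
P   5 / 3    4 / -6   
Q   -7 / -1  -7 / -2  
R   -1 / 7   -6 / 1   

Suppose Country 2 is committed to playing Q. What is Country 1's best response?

P

With Country 2 fixed at Q, Country 1's payoffs are: P → 4, Q → -7, R → -6.
The maximum is 4, achieved by P.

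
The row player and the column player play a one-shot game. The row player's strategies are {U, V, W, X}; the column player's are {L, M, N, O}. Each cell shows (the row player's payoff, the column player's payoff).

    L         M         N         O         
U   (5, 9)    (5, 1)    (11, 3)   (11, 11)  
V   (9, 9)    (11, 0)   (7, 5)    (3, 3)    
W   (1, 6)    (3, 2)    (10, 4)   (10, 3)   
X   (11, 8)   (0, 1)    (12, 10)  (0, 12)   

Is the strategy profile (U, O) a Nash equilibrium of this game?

Yes

Holding the column player at O: the row player gets 11 from U, versus 3 from V, 10 from W, 0 from X. No profitable deviation for the row player.
Holding the row player at U: the column player gets 11 from O, versus 9 from L, 1 from M, 3 from N. No profitable deviation for the column player either.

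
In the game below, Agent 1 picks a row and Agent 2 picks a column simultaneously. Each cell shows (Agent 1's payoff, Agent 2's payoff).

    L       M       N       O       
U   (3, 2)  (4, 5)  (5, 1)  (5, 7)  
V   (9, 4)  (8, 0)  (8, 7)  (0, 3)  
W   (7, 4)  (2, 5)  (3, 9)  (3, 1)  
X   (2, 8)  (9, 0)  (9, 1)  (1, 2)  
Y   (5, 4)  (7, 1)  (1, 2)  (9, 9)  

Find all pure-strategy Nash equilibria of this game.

(Y, O)

A profile is a Nash equilibrium when each player is best-responding to the other.
Agent 1's best responses — vs L: V (payoff 9); vs M: X (payoff 9); vs N: X (payoff 9); vs O: Y (payoff 9).
Agent 2's best responses — vs U: O (payoff 7); vs V: N (payoff 7); vs W: N (payoff 9); vs X: L (payoff 8); vs Y: O (payoff 9).
The only mutual best response is (Y, O); neither player gains by switching there.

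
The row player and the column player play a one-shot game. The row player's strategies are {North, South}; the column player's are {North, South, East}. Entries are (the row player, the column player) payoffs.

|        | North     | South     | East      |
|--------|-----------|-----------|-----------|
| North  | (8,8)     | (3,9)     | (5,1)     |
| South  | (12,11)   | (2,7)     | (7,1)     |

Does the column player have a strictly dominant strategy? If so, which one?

A strategy is strictly dominant if it gives the column player a strictly higher payoff than every other strategy, against every choice by the opponent.
North is not dominant: against North, South gives 9 > 8.
South is not dominant: against South, North gives 11 > 7.
East is not dominant: against North, North gives 8 > 1.
No single strategy is best against every opponent action.

None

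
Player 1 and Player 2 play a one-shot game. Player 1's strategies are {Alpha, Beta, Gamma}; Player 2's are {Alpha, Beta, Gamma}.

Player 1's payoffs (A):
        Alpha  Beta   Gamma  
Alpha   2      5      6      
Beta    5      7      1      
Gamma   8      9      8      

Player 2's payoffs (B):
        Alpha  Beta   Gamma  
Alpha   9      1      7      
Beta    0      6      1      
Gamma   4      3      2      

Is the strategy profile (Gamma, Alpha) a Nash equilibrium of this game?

Holding Player 2 at Alpha: Player 1 gets 8 from Gamma, versus 2 from Alpha, 5 from Beta. No profitable deviation for Player 1.
Holding Player 1 at Gamma: Player 2 gets 4 from Alpha, versus 3 from Beta, 2 from Gamma. No profitable deviation for Player 2 either.

Yes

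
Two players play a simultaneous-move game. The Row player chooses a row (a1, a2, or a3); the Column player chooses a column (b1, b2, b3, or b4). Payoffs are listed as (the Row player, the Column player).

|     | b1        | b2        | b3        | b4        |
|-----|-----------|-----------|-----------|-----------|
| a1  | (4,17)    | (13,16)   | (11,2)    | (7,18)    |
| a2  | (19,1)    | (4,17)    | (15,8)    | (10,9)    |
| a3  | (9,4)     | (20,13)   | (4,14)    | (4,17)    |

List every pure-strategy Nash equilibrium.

None

Find each player's best response to every opponent strategy; NE are the intersections.
The Row player's best responses — vs b1: a2 (payoff 19); vs b2: a3 (payoff 20); vs b3: a2 (payoff 15); vs b4: a2 (payoff 10).
The Column player's best responses — vs a1: b4 (payoff 18); vs a2: b2 (payoff 17); vs a3: b4 (payoff 17).
No cell has both players best-responding. For instance, the Row player's best reply to b2 is a3, but against a3 the Column player prefers b4 over b2.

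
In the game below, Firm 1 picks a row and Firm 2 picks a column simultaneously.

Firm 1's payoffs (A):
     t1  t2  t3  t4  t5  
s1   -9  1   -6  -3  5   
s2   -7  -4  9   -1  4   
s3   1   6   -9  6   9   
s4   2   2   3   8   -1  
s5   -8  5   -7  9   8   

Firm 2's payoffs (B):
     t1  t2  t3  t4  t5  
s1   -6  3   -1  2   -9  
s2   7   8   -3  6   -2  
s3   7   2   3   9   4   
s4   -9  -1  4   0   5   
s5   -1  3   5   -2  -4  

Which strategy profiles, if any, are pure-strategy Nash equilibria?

Find each player's best response to every opponent strategy; NE are the intersections.
Firm 1's best responses — vs t1: s4 (payoff 2); vs t2: s3 (payoff 6); vs t3: s2 (payoff 9); vs t4: s5 (payoff 9); vs t5: s3 (payoff 9).
Firm 2's best responses — vs s1: t2 (payoff 3); vs s2: t2 (payoff 8); vs s3: t4 (payoff 9); vs s4: t5 (payoff 5); vs s5: t3 (payoff 5).
No cell has both players best-responding. For instance, Firm 1's best reply to t1 is s4, but against s4 Firm 2 prefers t5 over t1.

No pure-strategy Nash equilibrium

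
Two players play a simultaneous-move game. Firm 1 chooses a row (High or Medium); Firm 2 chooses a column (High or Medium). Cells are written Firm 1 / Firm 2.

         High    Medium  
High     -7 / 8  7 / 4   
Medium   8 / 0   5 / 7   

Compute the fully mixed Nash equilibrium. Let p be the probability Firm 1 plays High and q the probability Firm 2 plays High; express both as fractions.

p = 7/11, q = 2/17

Each player's mixing probability is pinned down by making the *other* player indifferent.
Firm 2 indifferent between High and Medium: p·8 + (1−p)·0 = p·4 + (1−p)·7 ⟹ 0 + 8p = 7 + (-3)p ⟹ p = 7/11.
Firm 1 indifferent between High and Medium: q·(-7) + (1−q)·7 = q·8 + (1−q)·5 ⟹ 7 + (-14)q = 5 + 3q ⟹ q = 2/17.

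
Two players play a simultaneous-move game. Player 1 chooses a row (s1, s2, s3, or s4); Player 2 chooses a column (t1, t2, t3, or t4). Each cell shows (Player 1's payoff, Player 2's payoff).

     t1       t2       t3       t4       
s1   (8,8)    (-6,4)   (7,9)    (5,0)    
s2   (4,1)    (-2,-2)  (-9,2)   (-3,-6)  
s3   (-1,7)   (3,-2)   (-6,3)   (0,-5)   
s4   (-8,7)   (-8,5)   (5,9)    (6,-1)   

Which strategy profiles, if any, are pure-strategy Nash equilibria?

(s1, t3)

Check mutual best responses: a cell is a NE iff neither player can gain by unilaterally deviating.
Player 1's best responses — vs t1: s1 (payoff 8); vs t2: s3 (payoff 3); vs t3: s1 (payoff 7); vs t4: s4 (payoff 6).
Player 2's best responses — vs s1: t3 (payoff 9); vs s2: t3 (payoff 2); vs s3: t1 (payoff 7); vs s4: t3 (payoff 9).
The only mutual best response is (s1, t3); neither player gains by switching there.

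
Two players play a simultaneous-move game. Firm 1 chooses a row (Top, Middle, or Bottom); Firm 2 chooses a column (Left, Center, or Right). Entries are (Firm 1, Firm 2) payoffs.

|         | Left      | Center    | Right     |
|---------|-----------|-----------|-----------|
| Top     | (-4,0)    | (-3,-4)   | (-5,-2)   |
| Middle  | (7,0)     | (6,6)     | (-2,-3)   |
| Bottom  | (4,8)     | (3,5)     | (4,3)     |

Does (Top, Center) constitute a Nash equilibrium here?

Holding Firm 2 at Center: Firm 1 gets -3 from Top but could get 6 by switching to Middle. Firm 1 has a profitable deviation.

No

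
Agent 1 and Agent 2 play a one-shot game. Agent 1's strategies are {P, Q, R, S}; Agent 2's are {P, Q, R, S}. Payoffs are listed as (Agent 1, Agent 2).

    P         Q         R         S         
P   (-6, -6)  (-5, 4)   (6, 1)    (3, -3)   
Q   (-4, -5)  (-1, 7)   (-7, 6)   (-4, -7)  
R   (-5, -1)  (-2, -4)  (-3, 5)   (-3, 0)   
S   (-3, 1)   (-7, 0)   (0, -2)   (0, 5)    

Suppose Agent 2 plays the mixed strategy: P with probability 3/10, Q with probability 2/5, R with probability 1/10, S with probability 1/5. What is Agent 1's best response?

Agent 1's best reply maximizes expected payoff against the mix.
P: (3/10)·(-6) + (2/5)·(-5) + (1/10)·6 + (1/5)·3 = -13/5
Q: (3/10)·(-4) + (2/5)·(-1) + (1/10)·(-7) + (1/5)·(-4) = -31/10
R: (3/10)·(-5) + (2/5)·(-2) + (1/10)·(-3) + (1/5)·(-3) = -16/5
S: (3/10)·(-3) + (2/5)·(-7) + (1/10)·0 + (1/5)·0 = -37/10
Highest expected payoff is -13/5, from P.

P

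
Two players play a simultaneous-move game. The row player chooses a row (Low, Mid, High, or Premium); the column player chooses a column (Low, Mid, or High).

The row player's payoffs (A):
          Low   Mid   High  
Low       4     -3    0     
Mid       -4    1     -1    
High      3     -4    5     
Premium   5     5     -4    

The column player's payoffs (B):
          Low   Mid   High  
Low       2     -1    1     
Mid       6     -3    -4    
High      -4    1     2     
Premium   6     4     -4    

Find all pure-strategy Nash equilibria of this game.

(High, High) and (Premium, Low)

Check mutual best responses: a cell is a NE iff neither player can gain by unilaterally deviating.
The row player's best responses — vs Low: Premium (payoff 5); vs Mid: Premium (payoff 5); vs High: High (payoff 5).
The column player's best responses — vs Low: Low (payoff 2); vs Mid: Low (payoff 6); vs High: High (payoff 2); vs Premium: Low (payoff 6).
Mutual best responses occur at (High, High) and (Premium, Low); at each, neither player gains by switching.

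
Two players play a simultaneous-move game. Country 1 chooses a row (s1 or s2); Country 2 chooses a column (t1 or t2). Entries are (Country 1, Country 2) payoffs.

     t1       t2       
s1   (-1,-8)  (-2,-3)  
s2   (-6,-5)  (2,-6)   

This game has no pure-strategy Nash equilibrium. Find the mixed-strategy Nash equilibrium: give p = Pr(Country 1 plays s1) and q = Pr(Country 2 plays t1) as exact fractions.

p = 1/6, q = 4/9

Each player's mixing probability is pinned down by making the *other* player indifferent.
Country 2 indifferent between t1 and t2: p·(-8) + (1−p)·(-5) = p·(-3) + (1−p)·(-6) ⟹ (-5) + (-3)p = (-6) + 3p ⟹ p = 1/6.
Country 1 indifferent between s1 and s2: q·(-1) + (1−q)·(-2) = q·(-6) + (1−q)·2 ⟹ (-2) + 1q = 2 + (-8)q ⟹ q = 4/9.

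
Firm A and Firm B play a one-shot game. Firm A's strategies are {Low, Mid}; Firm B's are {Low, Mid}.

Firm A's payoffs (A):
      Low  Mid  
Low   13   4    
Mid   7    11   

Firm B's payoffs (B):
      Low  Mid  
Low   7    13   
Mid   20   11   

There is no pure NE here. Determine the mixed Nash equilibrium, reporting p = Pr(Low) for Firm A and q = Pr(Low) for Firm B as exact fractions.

In a mixed NE each player is indifferent between their pure strategies, so the opponent's mix sets the indifference.
Firm B indifferent between Low and Mid: p·7 + (1−p)·20 = p·13 + (1−p)·11 ⟹ 20 + (-13)p = 11 + 2p ⟹ p = 3/5.
Firm A indifferent between Low and Mid: q·13 + (1−q)·4 = q·7 + (1−q)·11 ⟹ 4 + 9q = 11 + (-4)q ⟹ q = 7/13.

p = 3/5, q = 7/13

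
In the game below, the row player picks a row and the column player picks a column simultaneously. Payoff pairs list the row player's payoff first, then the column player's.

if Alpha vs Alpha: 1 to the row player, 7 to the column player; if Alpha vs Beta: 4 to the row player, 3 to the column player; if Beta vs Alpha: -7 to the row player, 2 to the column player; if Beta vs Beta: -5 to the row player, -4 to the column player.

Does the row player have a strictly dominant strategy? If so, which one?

Alpha

Check whether one of the row player's strategies beats all alternatives regardless of what the opponent does.
Alpha strictly dominates: vs Alpha: 1 > -7; vs Beta: 4 > -5.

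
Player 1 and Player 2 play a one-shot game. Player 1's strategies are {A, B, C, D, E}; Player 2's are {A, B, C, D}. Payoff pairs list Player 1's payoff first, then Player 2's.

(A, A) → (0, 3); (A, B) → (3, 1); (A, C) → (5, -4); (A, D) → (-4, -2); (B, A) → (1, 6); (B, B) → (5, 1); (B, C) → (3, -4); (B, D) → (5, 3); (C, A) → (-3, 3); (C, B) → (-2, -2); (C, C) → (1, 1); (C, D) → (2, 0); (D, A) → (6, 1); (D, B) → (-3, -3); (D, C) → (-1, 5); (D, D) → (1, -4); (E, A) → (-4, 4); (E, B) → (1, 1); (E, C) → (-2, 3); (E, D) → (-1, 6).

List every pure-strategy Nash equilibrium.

Find each player's best response to every opponent strategy; NE are the intersections.
Player 1's best responses — vs A: D (payoff 6); vs B: B (payoff 5); vs C: A (payoff 5); vs D: B (payoff 5).
Player 2's best responses — vs A: A (payoff 3); vs B: A (payoff 6); vs C: A (payoff 3); vs D: C (payoff 5); vs E: D (payoff 6).
No cell has both players best-responding. For instance, Player 1's best reply to A is D, but against D Player 2 prefers C over A.

None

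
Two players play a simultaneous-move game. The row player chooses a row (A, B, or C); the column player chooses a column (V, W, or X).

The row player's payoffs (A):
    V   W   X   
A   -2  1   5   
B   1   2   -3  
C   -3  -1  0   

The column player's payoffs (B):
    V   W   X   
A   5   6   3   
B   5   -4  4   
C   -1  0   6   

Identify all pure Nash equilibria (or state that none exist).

(B, V)

A profile is a Nash equilibrium when each player is best-responding to the other.
The row player's best responses — vs V: B (payoff 1); vs W: B (payoff 2); vs X: A (payoff 5).
The column player's best responses — vs A: W (payoff 6); vs B: V (payoff 5); vs C: X (payoff 6).
The only mutual best response is (B, V); neither player gains by switching there.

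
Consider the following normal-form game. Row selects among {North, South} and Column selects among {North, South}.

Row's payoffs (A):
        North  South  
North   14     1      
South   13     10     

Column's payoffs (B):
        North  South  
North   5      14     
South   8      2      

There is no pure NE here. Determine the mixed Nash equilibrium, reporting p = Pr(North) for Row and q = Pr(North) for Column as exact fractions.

In a mixed NE each player is indifferent between their pure strategies, so the opponent's mix sets the indifference.
Column indifferent between North and South: p·5 + (1−p)·8 = p·14 + (1−p)·2 ⟹ 8 + (-3)p = 2 + 12p ⟹ p = 2/5.
Row indifferent between North and South: q·14 + (1−q)·1 = q·13 + (1−q)·10 ⟹ 1 + 13q = 10 + 3q ⟹ q = 9/10.

p = 2/5, q = 9/10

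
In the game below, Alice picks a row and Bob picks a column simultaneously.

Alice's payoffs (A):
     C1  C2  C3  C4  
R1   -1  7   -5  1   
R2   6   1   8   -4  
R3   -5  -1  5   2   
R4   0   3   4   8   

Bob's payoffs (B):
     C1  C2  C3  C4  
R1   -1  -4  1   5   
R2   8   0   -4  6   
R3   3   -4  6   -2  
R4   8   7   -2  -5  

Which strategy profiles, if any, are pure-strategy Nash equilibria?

(R2, C1)

Check mutual best responses: a cell is a NE iff neither player can gain by unilaterally deviating.
Alice's best responses — vs C1: R2 (payoff 6); vs C2: R1 (payoff 7); vs C3: R2 (payoff 8); vs C4: R4 (payoff 8).
Bob's best responses — vs R1: C4 (payoff 5); vs R2: C1 (payoff 8); vs R3: C3 (payoff 6); vs R4: C1 (payoff 8).
The only mutual best response is (R2, C1); neither player gains by switching there.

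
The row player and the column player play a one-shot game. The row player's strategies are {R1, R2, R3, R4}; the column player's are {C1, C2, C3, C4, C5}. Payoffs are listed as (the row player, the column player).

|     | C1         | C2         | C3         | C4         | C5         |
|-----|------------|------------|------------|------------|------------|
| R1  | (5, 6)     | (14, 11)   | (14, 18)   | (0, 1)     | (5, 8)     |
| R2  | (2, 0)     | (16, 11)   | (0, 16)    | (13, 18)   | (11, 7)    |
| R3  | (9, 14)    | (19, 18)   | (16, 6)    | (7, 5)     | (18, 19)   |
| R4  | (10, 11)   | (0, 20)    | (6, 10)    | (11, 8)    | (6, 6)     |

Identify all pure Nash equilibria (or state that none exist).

Check mutual best responses: a cell is a NE iff neither player can gain by unilaterally deviating.
The row player's best responses — vs C1: R4 (payoff 10); vs C2: R3 (payoff 19); vs C3: R3 (payoff 16); vs C4: R2 (payoff 13); vs C5: R3 (payoff 18).
The column player's best responses — vs R1: C3 (payoff 18); vs R2: C4 (payoff 18); vs R3: C5 (payoff 19); vs R4: C2 (payoff 20).
Mutual best responses occur at (R2, C4) and (R3, C5); at each, neither player gains by switching.

(R2, C4) and (R3, C5)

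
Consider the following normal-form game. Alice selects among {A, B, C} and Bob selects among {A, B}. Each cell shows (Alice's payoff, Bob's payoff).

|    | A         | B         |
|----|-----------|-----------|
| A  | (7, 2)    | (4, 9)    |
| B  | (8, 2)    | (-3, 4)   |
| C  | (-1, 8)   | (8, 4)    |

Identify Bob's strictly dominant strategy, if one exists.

No strictly dominant strategy

A strategy is strictly dominant if it gives Bob a strictly higher payoff than every other strategy, against every choice by the opponent.
A is not dominant: against A, B gives 9 > 2.
B is not dominant: against C, A gives 8 > 4.
No single strategy is best against every opponent action.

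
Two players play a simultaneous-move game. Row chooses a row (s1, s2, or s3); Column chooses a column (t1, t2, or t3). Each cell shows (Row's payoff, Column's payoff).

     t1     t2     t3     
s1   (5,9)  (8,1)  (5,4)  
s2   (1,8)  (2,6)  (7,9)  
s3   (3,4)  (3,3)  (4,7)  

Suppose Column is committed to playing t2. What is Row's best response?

With Column fixed at t2, Row's payoffs are: s1 → 8, s2 → 2, s3 → 3.
The maximum is 8, achieved by s1.

s1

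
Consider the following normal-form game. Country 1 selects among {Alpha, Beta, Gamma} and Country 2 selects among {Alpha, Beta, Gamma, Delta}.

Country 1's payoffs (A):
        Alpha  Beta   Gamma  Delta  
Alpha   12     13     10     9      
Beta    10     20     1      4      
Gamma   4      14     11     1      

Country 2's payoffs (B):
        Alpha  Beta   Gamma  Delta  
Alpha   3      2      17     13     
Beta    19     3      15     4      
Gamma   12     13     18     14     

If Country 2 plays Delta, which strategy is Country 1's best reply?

With Country 2 fixed at Delta, Country 1's payoffs are: Alpha → 9, Beta → 4, Gamma → 1.
The maximum is 9, achieved by Alpha.

Alpha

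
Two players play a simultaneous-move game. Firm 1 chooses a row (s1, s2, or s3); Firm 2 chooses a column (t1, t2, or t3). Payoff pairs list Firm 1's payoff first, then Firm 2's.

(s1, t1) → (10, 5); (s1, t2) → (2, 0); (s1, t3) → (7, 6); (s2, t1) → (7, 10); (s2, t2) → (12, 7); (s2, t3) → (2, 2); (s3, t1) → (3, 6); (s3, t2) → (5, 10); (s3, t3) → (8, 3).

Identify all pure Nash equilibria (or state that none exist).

No pure-strategy Nash equilibrium

Check mutual best responses: a cell is a NE iff neither player can gain by unilaterally deviating.
Firm 1's best responses — vs t1: s1 (payoff 10); vs t2: s2 (payoff 12); vs t3: s3 (payoff 8).
Firm 2's best responses — vs s1: t3 (payoff 6); vs s2: t1 (payoff 10); vs s3: t2 (payoff 10).
No cell has both players best-responding. For instance, Firm 1's best reply to t1 is s1, but against s1 Firm 2 prefers t3 over t1.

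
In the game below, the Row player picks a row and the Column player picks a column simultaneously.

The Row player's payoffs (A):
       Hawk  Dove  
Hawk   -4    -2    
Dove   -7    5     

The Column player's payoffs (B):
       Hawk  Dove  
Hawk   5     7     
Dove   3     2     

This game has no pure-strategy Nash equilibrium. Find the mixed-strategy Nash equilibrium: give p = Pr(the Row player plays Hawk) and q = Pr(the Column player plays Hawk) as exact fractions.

In a mixed NE each player is indifferent between their pure strategies, so the opponent's mix sets the indifference.
The Column player indifferent between Hawk and Dove: p·5 + (1−p)·3 = p·7 + (1−p)·2 ⟹ 3 + 2p = 2 + 5p ⟹ p = 1/3.
The Row player indifferent between Hawk and Dove: q·(-4) + (1−q)·(-2) = q·(-7) + (1−q)·5 ⟹ (-2) + (-2)q = 5 + (-12)q ⟹ q = 7/10.

p = 1/3, q = 7/10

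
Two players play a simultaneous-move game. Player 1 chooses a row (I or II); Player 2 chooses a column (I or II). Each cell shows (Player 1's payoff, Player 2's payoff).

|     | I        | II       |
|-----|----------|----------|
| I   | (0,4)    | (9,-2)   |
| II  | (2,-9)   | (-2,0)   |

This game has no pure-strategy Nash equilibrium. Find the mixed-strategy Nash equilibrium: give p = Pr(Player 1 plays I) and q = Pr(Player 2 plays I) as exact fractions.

p = 3/5, q = 11/13

In a mixed NE each player is indifferent between their pure strategies, so the opponent's mix sets the indifference.
Player 2 indifferent between I and II: p·4 + (1−p)·(-9) = p·(-2) + (1−p)·0 ⟹ (-9) + 13p = 0 + (-2)p ⟹ p = 3/5.
Player 1 indifferent between I and II: q·0 + (1−q)·9 = q·2 + (1−q)·(-2) ⟹ 9 + (-9)q = (-2) + 4q ⟹ q = 11/13.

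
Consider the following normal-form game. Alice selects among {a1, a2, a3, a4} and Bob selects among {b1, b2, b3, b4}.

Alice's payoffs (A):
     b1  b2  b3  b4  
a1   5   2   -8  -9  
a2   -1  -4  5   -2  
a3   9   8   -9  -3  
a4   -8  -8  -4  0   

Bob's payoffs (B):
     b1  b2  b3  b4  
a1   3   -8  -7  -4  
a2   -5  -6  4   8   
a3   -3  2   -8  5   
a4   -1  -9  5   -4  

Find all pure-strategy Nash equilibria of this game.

Find each player's best response to every opponent strategy; NE are the intersections.
Alice's best responses — vs b1: a3 (payoff 9); vs b2: a3 (payoff 8); vs b3: a2 (payoff 5); vs b4: a4 (payoff 0).
Bob's best responses — vs a1: b1 (payoff 3); vs a2: b4 (payoff 8); vs a3: b4 (payoff 5); vs a4: b3 (payoff 5).
No cell has both players best-responding. For instance, Alice's best reply to b3 is a2, but against a2 Bob prefers b4 over b3.

No pure-strategy Nash equilibrium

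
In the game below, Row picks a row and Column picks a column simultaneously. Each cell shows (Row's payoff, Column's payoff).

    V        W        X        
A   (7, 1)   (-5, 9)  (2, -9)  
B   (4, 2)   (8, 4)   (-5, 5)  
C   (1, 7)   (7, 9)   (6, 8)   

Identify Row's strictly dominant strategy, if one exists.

No strictly dominant strategy

A strategy is strictly dominant if it gives Row a strictly higher payoff than every other strategy, against every choice by the opponent.
A is not dominant: against W, B gives 8 > -5.
B is not dominant: against V, A gives 7 > 4.
C is not dominant: against V, A gives 7 > 1.
No single strategy is best against every opponent action.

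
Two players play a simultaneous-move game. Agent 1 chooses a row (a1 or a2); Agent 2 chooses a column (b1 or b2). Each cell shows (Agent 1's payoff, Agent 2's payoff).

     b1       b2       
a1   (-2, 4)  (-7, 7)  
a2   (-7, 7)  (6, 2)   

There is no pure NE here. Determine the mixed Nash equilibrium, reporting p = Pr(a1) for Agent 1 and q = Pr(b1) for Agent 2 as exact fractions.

p = 5/8, q = 13/18

Each player's mixing probability is pinned down by making the *other* player indifferent.
Agent 2 indifferent between b1 and b2: p·4 + (1−p)·7 = p·7 + (1−p)·2 ⟹ 7 + (-3)p = 2 + 5p ⟹ p = 5/8.
Agent 1 indifferent between a1 and a2: q·(-2) + (1−q)·(-7) = q·(-7) + (1−q)·6 ⟹ (-7) + 5q = 6 + (-13)q ⟹ q = 13/18.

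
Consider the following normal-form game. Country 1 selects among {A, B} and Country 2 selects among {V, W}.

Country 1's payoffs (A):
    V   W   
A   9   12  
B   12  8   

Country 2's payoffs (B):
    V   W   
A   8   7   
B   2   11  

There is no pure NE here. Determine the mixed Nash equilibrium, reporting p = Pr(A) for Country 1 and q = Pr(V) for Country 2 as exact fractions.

Each player's mixing probability is pinned down by making the *other* player indifferent.
Country 2 indifferent between V and W: p·8 + (1−p)·2 = p·7 + (1−p)·11 ⟹ 2 + 6p = 11 + (-4)p ⟹ p = 9/10.
Country 1 indifferent between A and B: q·9 + (1−q)·12 = q·12 + (1−q)·8 ⟹ 12 + (-3)q = 8 + 4q ⟹ q = 4/7.

p = 9/10, q = 4/7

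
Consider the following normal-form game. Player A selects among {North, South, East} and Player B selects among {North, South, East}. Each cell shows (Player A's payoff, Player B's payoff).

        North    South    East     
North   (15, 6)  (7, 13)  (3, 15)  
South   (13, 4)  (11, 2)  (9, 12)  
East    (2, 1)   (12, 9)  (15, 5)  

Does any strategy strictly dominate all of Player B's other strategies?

A strategy is strictly dominant if it gives Player B a strictly higher payoff than every other strategy, against every choice by the opponent.
North is not dominant: against North, South gives 13 > 6.
South is not dominant: against North, East gives 15 > 13.
East is not dominant: against East, South gives 9 > 5.
No single strategy is best against every opponent action.

No strictly dominant strategy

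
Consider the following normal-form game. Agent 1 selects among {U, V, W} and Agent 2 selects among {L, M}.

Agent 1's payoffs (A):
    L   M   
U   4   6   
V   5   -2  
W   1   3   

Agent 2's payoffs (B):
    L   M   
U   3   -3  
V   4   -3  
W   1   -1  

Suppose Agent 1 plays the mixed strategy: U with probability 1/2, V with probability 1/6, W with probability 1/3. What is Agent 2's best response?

L

Agent 2's best reply maximizes expected payoff against the mix.
L: (1/2)·3 + (1/6)·4 + (1/3)·1 = 5/2
M: (1/2)·(-3) + (1/6)·(-3) + (1/3)·(-1) = -7/3
Highest expected payoff is 5/2, from L.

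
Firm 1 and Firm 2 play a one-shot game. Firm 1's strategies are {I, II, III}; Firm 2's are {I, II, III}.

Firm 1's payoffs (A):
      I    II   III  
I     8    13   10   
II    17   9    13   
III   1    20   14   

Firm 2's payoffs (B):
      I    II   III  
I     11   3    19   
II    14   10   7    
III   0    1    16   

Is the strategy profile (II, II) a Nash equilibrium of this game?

No

Holding Firm 2 at II: Firm 1 gets 9 from II but could get 20 by switching to III. Firm 1 has a profitable deviation.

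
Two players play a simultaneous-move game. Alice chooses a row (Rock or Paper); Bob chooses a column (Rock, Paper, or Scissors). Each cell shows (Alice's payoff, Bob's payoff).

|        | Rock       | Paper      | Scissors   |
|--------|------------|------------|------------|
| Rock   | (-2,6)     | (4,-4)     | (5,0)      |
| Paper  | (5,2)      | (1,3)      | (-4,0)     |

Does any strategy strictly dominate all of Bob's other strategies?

Check whether one of Bob's strategies beats all alternatives regardless of what the opponent does.
Rock is not dominant: against Paper, Paper gives 3 > 2.
Paper is not dominant: against Rock, Rock gives 6 > -4.
Scissors is not dominant: against Rock, Rock gives 6 > 0.
No single strategy is best against every opponent action.

None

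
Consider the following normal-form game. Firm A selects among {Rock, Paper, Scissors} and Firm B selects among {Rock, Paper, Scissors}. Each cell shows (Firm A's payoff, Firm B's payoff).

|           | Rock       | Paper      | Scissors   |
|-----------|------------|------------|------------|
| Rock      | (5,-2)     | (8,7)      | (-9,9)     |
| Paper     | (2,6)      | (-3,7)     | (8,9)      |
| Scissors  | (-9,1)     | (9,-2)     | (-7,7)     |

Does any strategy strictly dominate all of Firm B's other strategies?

Check whether one of Firm B's strategies beats all alternatives regardless of what the opponent does.
Scissors strictly dominates: vs Rock: 9 > each of {-2, 7}; vs Paper: 9 > each of {6, 7}; vs Scissors: 7 > each of {1, -2}.

Scissors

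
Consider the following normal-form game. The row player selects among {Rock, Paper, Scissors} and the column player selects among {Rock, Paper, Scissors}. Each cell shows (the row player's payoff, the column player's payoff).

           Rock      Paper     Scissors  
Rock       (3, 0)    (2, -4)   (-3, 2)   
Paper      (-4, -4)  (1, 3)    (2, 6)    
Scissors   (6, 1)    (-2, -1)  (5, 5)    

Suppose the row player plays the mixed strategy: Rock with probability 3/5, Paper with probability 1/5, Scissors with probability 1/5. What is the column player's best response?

Compute the column player's expected payoff from each pure strategy against the given mix.
Rock: (3/5)·0 + (1/5)·(-4) + (1/5)·1 = -3/5
Paper: (3/5)·(-4) + (1/5)·3 + (1/5)·(-1) = -2
Scissors: (3/5)·2 + (1/5)·6 + (1/5)·5 = 17/5
Highest expected payoff is 17/5, from Scissors.

Scissors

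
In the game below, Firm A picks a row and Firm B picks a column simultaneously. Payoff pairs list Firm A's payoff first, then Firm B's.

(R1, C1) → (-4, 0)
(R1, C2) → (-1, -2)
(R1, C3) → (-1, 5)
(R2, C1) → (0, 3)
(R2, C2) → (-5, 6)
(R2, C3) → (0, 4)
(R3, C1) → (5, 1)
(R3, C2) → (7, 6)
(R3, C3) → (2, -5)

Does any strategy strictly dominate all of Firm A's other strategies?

A strategy is strictly dominant if it gives Firm A a strictly higher payoff than every other strategy, against every choice by the opponent.
R3 strictly dominates: vs C1: 5 > each of {-4, 0}; vs C2: 7 > each of {-1, -5}; vs C3: 2 > each of {-1, 0}.

R3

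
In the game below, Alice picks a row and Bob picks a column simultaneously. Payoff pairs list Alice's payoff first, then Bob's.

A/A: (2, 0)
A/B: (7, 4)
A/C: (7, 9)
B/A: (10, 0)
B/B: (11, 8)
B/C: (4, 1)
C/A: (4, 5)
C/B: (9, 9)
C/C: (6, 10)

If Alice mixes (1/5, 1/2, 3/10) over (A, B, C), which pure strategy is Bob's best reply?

B

Compute Bob's expected payoff from each pure strategy against the given mix.
A: (1/5)·0 + (1/2)·0 + (3/10)·5 = 3/2
B: (1/5)·4 + (1/2)·8 + (3/10)·9 = 15/2
C: (1/5)·9 + (1/2)·1 + (3/10)·10 = 53/10
Highest expected payoff is 15/2, from B.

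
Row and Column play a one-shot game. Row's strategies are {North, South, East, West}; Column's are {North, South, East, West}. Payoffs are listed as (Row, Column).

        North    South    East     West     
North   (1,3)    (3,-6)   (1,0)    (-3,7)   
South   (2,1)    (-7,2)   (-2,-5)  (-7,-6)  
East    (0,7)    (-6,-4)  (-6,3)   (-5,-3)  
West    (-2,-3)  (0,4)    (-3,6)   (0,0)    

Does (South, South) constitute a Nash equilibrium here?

No

Holding Column at South: Row gets -7 from South but could get 3 by switching to North. Row has a profitable deviation.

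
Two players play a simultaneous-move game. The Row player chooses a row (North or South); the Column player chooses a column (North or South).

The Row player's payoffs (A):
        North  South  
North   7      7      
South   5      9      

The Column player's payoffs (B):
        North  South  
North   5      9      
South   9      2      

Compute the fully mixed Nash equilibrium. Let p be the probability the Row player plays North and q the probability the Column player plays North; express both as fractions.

p = 7/11, q = 1/2

Each player's mixing probability is pinned down by making the *other* player indifferent.
The Column player indifferent between North and South: p·5 + (1−p)·9 = p·9 + (1−p)·2 ⟹ 9 + (-4)p = 2 + 7p ⟹ p = 7/11.
The Row player indifferent between North and South: q·7 + (1−q)·7 = q·5 + (1−q)·9 ⟹ 7 + 0q = 9 + (-4)q ⟹ q = 1/2.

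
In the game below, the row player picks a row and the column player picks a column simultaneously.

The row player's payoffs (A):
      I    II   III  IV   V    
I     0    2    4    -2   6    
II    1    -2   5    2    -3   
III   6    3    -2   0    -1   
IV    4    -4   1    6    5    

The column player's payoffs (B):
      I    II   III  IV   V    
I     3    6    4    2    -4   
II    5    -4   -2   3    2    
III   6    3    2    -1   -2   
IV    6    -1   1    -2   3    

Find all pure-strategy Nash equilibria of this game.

Find each player's best response to every opponent strategy; NE are the intersections.
The row player's best responses — vs I: III (payoff 6); vs II: III (payoff 3); vs III: II (payoff 5); vs IV: IV (payoff 6); vs V: I (payoff 6).
The column player's best responses — vs I: II (payoff 6); vs II: I (payoff 5); vs III: I (payoff 6); vs IV: I (payoff 6).
The only mutual best response is (III, I); neither player gains by switching there.

(III, I)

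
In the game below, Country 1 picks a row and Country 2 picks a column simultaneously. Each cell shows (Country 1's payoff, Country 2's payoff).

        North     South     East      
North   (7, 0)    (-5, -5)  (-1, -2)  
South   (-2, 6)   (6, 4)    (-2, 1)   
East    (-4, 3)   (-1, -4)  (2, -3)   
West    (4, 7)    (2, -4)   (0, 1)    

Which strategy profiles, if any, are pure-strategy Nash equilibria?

(North, North)

A profile is a Nash equilibrium when each player is best-responding to the other.
Country 1's best responses — vs North: North (payoff 7); vs South: South (payoff 6); vs East: East (payoff 2).
Country 2's best responses — vs North: North (payoff 0); vs South: North (payoff 6); vs East: North (payoff 3); vs West: North (payoff 7).
The only mutual best response is (North, North); neither player gains by switching there.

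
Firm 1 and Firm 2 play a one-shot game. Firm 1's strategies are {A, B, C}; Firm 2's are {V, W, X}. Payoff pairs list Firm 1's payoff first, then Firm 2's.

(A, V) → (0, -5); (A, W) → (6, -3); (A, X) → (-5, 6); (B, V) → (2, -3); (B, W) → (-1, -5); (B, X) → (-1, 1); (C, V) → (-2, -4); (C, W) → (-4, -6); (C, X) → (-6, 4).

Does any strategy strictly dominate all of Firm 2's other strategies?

X

A strategy is strictly dominant if it gives Firm 2 a strictly higher payoff than every other strategy, against every choice by the opponent.
X strictly dominates: vs A: 6 > each of {-5, -3}; vs B: 1 > each of {-3, -5}; vs C: 4 > each of {-4, -6}.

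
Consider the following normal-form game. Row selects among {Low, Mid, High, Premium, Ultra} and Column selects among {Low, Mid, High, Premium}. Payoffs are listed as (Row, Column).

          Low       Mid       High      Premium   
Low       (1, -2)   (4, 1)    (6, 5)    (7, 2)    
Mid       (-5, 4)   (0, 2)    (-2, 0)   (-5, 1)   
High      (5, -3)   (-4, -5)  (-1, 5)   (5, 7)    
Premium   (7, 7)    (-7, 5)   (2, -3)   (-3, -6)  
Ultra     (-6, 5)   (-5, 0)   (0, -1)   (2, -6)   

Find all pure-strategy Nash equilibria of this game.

(Low, High) and (Premium, Low)

A profile is a Nash equilibrium when each player is best-responding to the other.
Row's best responses — vs Low: Premium (payoff 7); vs Mid: Low (payoff 4); vs High: Low (payoff 6); vs Premium: Low (payoff 7).
Column's best responses — vs Low: High (payoff 5); vs Mid: Low (payoff 4); vs High: Premium (payoff 7); vs Premium: Low (payoff 7); vs Ultra: Low (payoff 5).
Mutual best responses occur at (Low, High) and (Premium, Low); at each, neither player gains by switching.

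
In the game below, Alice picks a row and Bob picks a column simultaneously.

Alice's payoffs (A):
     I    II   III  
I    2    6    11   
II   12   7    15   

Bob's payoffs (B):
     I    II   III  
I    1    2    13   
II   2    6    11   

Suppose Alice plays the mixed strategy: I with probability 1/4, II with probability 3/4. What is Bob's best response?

III

Compute Bob's expected payoff from each pure strategy against the given mix.
I: (1/4)·1 + (3/4)·2 = 7/4
II: (1/4)·2 + (3/4)·6 = 5
III: (1/4)·13 + (3/4)·11 = 23/2
Highest expected payoff is 23/2, from III.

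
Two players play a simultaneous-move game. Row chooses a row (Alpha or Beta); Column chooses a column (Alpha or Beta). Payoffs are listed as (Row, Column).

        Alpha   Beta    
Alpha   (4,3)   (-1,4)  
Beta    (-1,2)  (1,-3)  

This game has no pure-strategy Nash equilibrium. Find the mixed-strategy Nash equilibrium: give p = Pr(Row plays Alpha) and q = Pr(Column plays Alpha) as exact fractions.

p = 5/6, q = 2/7

Each player's mixing probability is pinned down by making the *other* player indifferent.
Column indifferent between Alpha and Beta: p·3 + (1−p)·2 = p·4 + (1−p)·(-3) ⟹ 2 + 1p = (-3) + 7p ⟹ p = 5/6.
Row indifferent between Alpha and Beta: q·4 + (1−q)·(-1) = q·(-1) + (1−q)·1 ⟹ (-1) + 5q = 1 + (-2)q ⟹ q = 2/7.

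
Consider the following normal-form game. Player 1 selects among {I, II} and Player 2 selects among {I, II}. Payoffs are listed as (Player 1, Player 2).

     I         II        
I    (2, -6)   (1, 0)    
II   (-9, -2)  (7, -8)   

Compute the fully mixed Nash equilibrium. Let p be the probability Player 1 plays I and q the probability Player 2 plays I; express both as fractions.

p = 1/2, q = 6/17

In a mixed NE each player is indifferent between their pure strategies, so the opponent's mix sets the indifference.
Player 2 indifferent between I and II: p·(-6) + (1−p)·(-2) = p·0 + (1−p)·(-8) ⟹ (-2) + (-4)p = (-8) + 8p ⟹ p = 1/2.
Player 1 indifferent between I and II: q·2 + (1−q)·1 = q·(-9) + (1−q)·7 ⟹ 1 + 1q = 7 + (-16)q ⟹ q = 6/17.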